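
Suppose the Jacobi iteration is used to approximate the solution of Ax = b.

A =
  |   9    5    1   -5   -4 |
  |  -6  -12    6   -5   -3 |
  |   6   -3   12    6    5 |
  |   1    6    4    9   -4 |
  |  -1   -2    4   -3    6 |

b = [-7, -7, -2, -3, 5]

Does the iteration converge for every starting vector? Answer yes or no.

no

Write A = D+L+U with D = diag(9, -12, 12, 9, 6).
Jacobi: T = -D⁻¹(L+U), T[2,3] = -(6)/(12) = -0.5000; T[2,2] = 0.
  T[0,:] = [+0.0000, -0.5556, -0.1111, +0.5556, +0.4444]
  T[1,:] = [-0.5000, +0.0000, +0.5000, -0.4167, -0.2500]
  T[2,:] = [-0.5000, +0.2500, +0.0000, -0.5000, -0.4167]
  T[3,:] = [-0.1111, -0.6667, -0.4444, +0.0000, +0.4444]
  T[4,:] = [+0.1667, +0.3333, -0.6667, +0.5000, +0.0000]
|λ(T)| sorted: 1.4691, 0.5719, 0.5476, 0.5476, 0.0447.
spectral radius ρ = 1.4691; 1.4691 > 1: divergent.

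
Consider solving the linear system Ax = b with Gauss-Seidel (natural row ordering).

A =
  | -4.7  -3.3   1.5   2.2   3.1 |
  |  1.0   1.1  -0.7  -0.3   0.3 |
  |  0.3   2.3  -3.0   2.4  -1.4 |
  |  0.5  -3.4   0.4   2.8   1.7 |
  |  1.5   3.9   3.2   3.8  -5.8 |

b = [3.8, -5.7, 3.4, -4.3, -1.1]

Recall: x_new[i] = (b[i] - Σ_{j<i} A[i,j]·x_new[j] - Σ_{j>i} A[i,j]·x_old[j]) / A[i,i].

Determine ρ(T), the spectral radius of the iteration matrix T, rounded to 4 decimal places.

A = D + L + U where D = diag(-4.7, 1.1, -3, 2.8, -5.8).
GS T = -(D+L)⁻¹U: row 0 first, T[0,3] = -(2.2)/(-4.7) = +0.4681; later rows by forward substitution.
  T[0,:] = [+0.0000  -0.7021  +0.3191  +0.4681  +0.6596]
  T[1,:] = [+0.0000  +0.6383  +0.3462  -0.1528  -0.8723]
  T[2,:] = [+0.0000  +0.4191  +0.2974  +0.7297  -1.0695]
  T[3,:] = [+0.0000  +0.8406  +0.3209  -0.3734  -1.6314]
  T[4,:] = [+0.0000  +1.0296  +0.6897  +0.1763  -2.0749]
|eigenvalues of T|: 1.3182, 0.4318, 0.4318, 0.2284, 0.0000.
ρ(T) = max|λ| = 1.3182; 1.3182 > 1, so it fails to converge.

1.3182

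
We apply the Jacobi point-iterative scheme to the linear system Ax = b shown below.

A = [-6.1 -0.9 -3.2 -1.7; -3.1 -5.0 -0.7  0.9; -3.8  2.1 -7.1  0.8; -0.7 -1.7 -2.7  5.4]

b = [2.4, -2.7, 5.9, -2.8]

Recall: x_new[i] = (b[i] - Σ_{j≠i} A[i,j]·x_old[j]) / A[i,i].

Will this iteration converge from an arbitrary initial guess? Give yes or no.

yes

Write A = D+L+U with D = diag(-6.1, -5, -7.1, 5.4).
T_J = -D⁻¹(L+U): T[3,1] = -(-1.7)/(5.4) = +0.3148; T[3,3] = 0.
  T[0,:] = [+0.0000  -0.1475  -0.5246  -0.2787]
  T[1,:] = [-0.6200  +0.0000  -0.1400  +0.1800]
  T[2,:] = [-0.5352  +0.2958  +0.0000  +0.1127]
  T[3,:] = [+0.1296  +0.3148  +0.5000  +0.0000]
eigenvalue magnitudes: 0.8332, 0.4912, 0.4912, 0.0584.
ρ(T) = max|λ| = 0.8332; 0.8332 < 1: convergent.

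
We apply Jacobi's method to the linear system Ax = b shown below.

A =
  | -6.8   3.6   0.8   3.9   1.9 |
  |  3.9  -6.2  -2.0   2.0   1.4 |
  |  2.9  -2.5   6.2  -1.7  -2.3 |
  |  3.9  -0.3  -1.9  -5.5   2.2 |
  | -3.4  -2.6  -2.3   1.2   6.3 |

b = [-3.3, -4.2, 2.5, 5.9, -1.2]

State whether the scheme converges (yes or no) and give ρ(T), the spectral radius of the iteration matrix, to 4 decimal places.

Let D = diag(-6.8, -6.2, 6.2, -5.5, 6.3); L, U the strict triangles.
Jacobi: T = -D⁻¹(L+U), T[1,0] = -(3.9)/(-6.2) = +0.6290; T[1,1] = 0.
  T[0,:] = [+0.0000  +0.5294  +0.1176  +0.5735  +0.2794]
  T[1,:] = [+0.6290  +0.0000  -0.3226  +0.3226  +0.2258]
  T[2,:] = [-0.4677  +0.4032  +0.0000  +0.2742  +0.3710]
  T[3,:] = [+0.7091  -0.0545  -0.3455  +0.0000  +0.4000]
  T[4,:] = [+0.5397  +0.4127  +0.3651  -0.1905  +0.0000]
|λ(T)| sorted: 1.1279, 0.7406, 0.7406, 0.1464, 0.1464.
ρ = 1.1279; 1.1279 > 1 ⇒ diverges.

no, ρ = 1.1279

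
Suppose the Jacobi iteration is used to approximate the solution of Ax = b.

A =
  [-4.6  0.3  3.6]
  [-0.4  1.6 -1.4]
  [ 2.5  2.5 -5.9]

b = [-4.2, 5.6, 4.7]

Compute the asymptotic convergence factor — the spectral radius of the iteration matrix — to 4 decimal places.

0.9142

Diagonal D = diag(-4.6, 1.6, -5.9); L, U strict lower/upper.
T_J = -D⁻¹(L+U): T[1,2] = -(-1.4)/(1.6) = +0.8750; T[1,1] = 0.
  T[0,:] = [+0.0000  +0.0652  +0.7826]
  T[1,:] = [+0.2500  +0.0000  +0.8750]
  T[2,:] = [+0.4237  +0.4237  +0.0000]
eigenvalue magnitudes: 0.9142, 0.7601, 0.1541.
spectral radius ρ = 0.9142; 0.9142 < 1, so it converges for any x₀.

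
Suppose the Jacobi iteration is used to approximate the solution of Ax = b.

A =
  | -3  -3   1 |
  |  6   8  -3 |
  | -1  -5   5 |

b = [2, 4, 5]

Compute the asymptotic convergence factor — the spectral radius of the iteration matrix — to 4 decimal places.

1.2085

A = D + L + U where D = diag(-3, 8, 5).
Jacobi: T = -D⁻¹(L+U), T[0,2] = -(1)/(-3) = +0.3333; T[0,0] = 0.
  T[0,:] = [+0.0000 -1.0000 +0.3333]
  T[1,:] = [-0.7500 +0.0000 +0.3750]
  T[2,:] = [+0.2000 +1.0000 +0.0000]
moduli |λ_i(T)| = 1.2085, 0.9145, 0.2941.
ρ = 1.2085; 1.2085 > 1: divergent.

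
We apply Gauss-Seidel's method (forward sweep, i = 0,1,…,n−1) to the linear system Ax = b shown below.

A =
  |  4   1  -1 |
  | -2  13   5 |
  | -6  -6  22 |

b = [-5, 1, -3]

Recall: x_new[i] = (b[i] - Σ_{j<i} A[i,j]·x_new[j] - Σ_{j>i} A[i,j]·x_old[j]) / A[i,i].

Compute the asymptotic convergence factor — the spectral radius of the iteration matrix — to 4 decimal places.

0.1975

Split A = D + L + U, D = diag(4, 13, 22).
T_GS = -(D+L)⁻¹U: row 0 first, T[0,2] = -(-1)/(4) = +0.2500; later rows by forward substitution.
  T[0,:] = [+0.0000  -0.2500  +0.2500]
  T[1,:] = [+0.0000  -0.0385  -0.3462]
  T[2,:] = [+0.0000  -0.0787  -0.0262]
|roots of det(T-λI)|: 0.1975, 0.1328, 0.0000.
spectral radius ρ = 0.1975; 0.1975 < 1: convergent.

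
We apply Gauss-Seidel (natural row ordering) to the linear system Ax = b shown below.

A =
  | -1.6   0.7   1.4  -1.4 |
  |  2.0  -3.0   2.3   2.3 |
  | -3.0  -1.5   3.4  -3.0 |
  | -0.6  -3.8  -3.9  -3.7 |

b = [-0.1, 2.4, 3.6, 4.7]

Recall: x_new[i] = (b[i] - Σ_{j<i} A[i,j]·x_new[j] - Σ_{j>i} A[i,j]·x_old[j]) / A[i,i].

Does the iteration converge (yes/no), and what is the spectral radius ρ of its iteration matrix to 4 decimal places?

no, ρ = 1.3653

Let D = diag(-1.6, -3, 3.4, -3.7); L, U the strict triangles.
Gauss-Seidel: T = -(D+L)⁻¹U, row 0 first, T[0,2] = -(1.4)/(-1.6) = +0.8750; later rows by forward substitution.
  T[0,:] = [+0.0000, +0.4375, +0.8750, -0.8750]
  T[1,:] = [+0.0000, +0.2917, +1.3500, +0.1833]
  T[2,:] = [+0.0000, +0.5147, +1.3676, +0.1912]
  T[3,:] = [+0.0000, -0.9130, -2.9700, -0.2479]
|roots of det(T-λI)|: 1.3653, 0.2120, 0.1658, 0.0000.
spectral radius ρ = 1.3653; 1.3653 > 1, so it fails to converge.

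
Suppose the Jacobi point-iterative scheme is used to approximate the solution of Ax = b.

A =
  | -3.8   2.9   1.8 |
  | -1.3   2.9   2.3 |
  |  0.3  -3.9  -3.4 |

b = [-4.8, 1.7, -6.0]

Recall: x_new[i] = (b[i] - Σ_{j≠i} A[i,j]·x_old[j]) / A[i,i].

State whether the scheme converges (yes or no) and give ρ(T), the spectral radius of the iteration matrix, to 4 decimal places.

Let D = diag(-3.8, 2.9, -3.4); L, U the strict triangles.
Jacobi T = -D⁻¹(L+U): T[2,1] = -(-3.9)/(-3.4) = -1.1471; T[2,2] = 0.
  T[0,:] = [+0.0000  +0.7632  +0.4737]
  T[1,:] = [+0.4483  +0.0000  -0.7931]
  T[2,:] = [+0.0882  -1.1471  +0.0000]
|eigenvalues of T|: 1.2383, 0.9980, 0.2403.
ρ = 1.2383; 1.2383 > 1 ⇒ diverges.

no, ρ = 1.2383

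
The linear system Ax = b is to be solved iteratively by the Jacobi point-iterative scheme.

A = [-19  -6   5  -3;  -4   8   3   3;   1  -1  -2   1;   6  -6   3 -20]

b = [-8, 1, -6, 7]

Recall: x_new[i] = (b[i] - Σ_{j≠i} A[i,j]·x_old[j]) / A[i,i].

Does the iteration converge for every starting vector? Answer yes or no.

Split A = D + L + U, D = diag(-19, 8, -2, -20).
Jacobi T = -D⁻¹(L+U): T[2,1] = -(-1)/(-2) = -0.5000; T[2,2] = 0.
  T[0,:] = [+0.0000, -0.3158, +0.2632, -0.1579]
  T[1,:] = [+0.5000, +0.0000, -0.3750, -0.3750]
  T[2,:] = [+0.5000, -0.5000, +0.0000, +0.5000]
  T[3,:] = [+0.3000, -0.3000, +0.1500, +0.0000]
|roots of det(T-λI)|: 0.7511, 0.3785, 0.3785, 0.2293.
spectral radius ρ = 0.7511; 0.7511 < 1: convergent.

yes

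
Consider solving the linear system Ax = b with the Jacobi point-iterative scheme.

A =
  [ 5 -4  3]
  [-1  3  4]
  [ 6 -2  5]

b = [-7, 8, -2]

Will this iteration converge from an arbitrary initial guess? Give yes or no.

no

A = D + L + U where D = diag(5, 3, 5).
Jacobi: T = -D⁻¹(L+U), T[2,0] = -(6)/(5) = -1.2000; T[2,2] = 0.
  T[0,:] = [+0.0000, +0.8000, -0.6000]
  T[1,:] = [+0.3333, +0.0000, -1.3333]
  T[2,:] = [-1.2000, +0.4000, +0.0000]
|λ(T)| sorted: 1.2041, 0.9983, 0.9983.
ρ = 1.2041; 1.2041 > 1: divergent.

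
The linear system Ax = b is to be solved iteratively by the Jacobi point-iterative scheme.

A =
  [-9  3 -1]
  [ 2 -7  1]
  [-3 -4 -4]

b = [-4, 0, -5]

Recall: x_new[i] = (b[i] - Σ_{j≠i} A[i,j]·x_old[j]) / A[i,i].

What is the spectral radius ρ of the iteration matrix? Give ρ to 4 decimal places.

0.2301

Split A = D + L + U, D = diag(-9, -7, -4).
Jacobi T = -D⁻¹(L+U): T[2,0] = -(-3)/(-4) = -0.7500; T[2,2] = 0.
  T[0,:] = [+0.0000  +0.3333  -0.1111]
  T[1,:] = [+0.2857  +0.0000  +0.1429]
  T[2,:] = [-0.7500  -1.0000  +0.0000]
moduli |λ_i(T)| = 0.2301, 0.1313, 0.1313.
spectral radius ρ = 0.2301; 0.2301 < 1: convergent.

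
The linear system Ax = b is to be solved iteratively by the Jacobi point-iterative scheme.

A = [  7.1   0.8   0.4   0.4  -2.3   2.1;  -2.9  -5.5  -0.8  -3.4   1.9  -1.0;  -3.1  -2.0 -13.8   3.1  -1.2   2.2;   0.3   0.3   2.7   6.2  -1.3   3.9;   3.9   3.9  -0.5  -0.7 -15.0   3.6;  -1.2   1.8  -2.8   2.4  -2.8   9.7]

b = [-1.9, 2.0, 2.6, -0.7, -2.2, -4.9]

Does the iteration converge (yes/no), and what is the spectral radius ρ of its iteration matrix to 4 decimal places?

Split A = D + L + U, D = diag(7.1, -5.5, -13.8, 6.2, -15, 9.7).
Jacobi: T = -D⁻¹(L+U), T[3,2] = -(2.7)/(6.2) = -0.4355; T[3,3] = 0.
  T[0,:] = [+0.0000  -0.1127  -0.0563  -0.0563  +0.3239  -0.2958]
  T[1,:] = [-0.5273  +0.0000  -0.1455  -0.6182  +0.3455  -0.1818]
  T[2,:] = [-0.2246  -0.1449  +0.0000  +0.2246  -0.0870  +0.1594]
  T[3,:] = [-0.0484  -0.0484  -0.4355  +0.0000  +0.2097  -0.6290]
  T[4,:] = [+0.2600  +0.2600  -0.0333  -0.0467  +0.0000  +0.2400]
  T[5,:] = [+0.1237  -0.1856  +0.2887  -0.2474  +0.2887  +0.0000]
eigenvalue magnitudes: 0.8847, 0.5379, 0.5379, 0.3314, 0.1431, 0.1431.
ρ(T) = max|λ| = 0.8847; 0.8847 < 1: convergent.

yes, ρ = 0.8847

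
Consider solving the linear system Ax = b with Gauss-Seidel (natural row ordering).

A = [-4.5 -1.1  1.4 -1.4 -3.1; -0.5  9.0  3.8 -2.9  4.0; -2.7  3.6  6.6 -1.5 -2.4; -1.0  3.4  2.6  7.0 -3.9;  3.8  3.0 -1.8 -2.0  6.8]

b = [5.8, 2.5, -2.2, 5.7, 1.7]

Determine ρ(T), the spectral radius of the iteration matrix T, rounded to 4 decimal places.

0.8514

A = D + L + U where D = diag(-4.5, 9, 6.6, 7, 6.8).
GS T = -(D+L)⁻¹U: row 0 first, T[0,3] = -(-1.4)/(-4.5) = -0.3111; later rows by forward substitution.
  T[0,:] = [+0.0000 -0.2444 +0.3111 -0.3111 -0.6889]
  T[1,:] = [+0.0000 -0.0136 -0.4049 +0.3049 -0.4827]
  T[2,:] = [+0.0000 -0.0926 +0.3481 -0.0663 +0.3451]
  T[3,:] = [+0.0000 +0.0061 +0.1118 -0.1679 +0.5650]
  T[4,:] = [+0.0000 +0.1199 +0.1298 -0.0276 +0.8555]
moduli |λ_i(T)| = 0.8514, 0.3951, 0.1473, 0.1473, 0.0000.
ρ = 0.8514; 0.8514 < 1: convergent.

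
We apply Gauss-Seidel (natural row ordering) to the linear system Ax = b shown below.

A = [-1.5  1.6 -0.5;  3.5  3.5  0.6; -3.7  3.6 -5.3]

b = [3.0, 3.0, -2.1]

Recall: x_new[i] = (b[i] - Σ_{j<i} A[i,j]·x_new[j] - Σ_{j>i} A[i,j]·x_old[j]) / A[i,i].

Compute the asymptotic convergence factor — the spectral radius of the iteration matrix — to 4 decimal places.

Let D = diag(-1.5, 3.5, -5.3); L, U the strict triangles.
GS T = -(D+L)⁻¹U: row 0 first, T[0,1] = -(1.6)/(-1.5) = +1.0667; later rows by forward substitution.
  T[0,:] = [+0.0000, +1.0667, -0.3333]
  T[1,:] = [+0.0000, -1.0667, +0.1619]
  T[2,:] = [+0.0000, -1.4692, +0.3427]
|roots of det(T-λI)|: 0.8706, 0.1466, 0.0000.
ρ(T) = max|λ| = 0.8706; 0.8706 < 1, so it converges for any x₀.

0.8706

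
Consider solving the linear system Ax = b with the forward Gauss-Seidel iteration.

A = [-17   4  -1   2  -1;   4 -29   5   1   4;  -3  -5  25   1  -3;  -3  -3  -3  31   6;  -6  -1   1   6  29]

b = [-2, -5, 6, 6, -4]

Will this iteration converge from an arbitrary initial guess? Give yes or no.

yes

Diagonal D = diag(-17, -29, 25, 31, 29); L, U strict lower/upper.
Gauss-Seidel: T = -(D+L)⁻¹U, row 0 first, T[0,4] = -(-1)/(-17) = -0.0588; later rows by forward substitution.
  T[0,:] = [+0.0000 +0.2353 -0.0588 +0.1176 -0.0588]
  T[1,:] = [+0.0000 +0.0325 +0.1643 +0.0507 +0.1298]
  T[2,:] = [+0.0000 +0.0347 +0.0258 -0.0157 +0.1389]
  T[3,:] = [+0.0000 +0.0293 +0.0127 +0.0148 -0.1732]
  T[4,:] = [+0.0000 +0.0425 -0.0100 +0.0236 +0.0234]
moduli |λ_i(T)| = 0.1557, 0.0785, 0.0785, 0.0677, 0.0000.
ρ(T) = max|λ| = 0.1557; 0.1557 < 1 ⇒ converges.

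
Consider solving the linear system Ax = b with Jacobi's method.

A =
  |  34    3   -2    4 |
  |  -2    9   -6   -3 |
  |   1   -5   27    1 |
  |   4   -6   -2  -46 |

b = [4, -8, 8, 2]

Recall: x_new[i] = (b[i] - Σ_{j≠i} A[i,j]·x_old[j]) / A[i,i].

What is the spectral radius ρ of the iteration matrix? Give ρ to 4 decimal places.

0.2942

Write A = D+L+U with D = diag(34, 9, 27, -46).
T_J = -D⁻¹(L+U): T[1,3] = -(-3)/(9) = +0.3333; T[1,1] = 0.
  T[0,:] = [+0.0000, -0.0882, +0.0588, -0.1176]
  T[1,:] = [+0.2222, +0.0000, +0.6667, +0.3333]
  T[2,:] = [-0.0370, +0.1852, +0.0000, -0.0370]
  T[3,:] = [+0.0870, -0.1304, -0.0435, +0.0000]
|λ(T)| sorted: 0.2942, 0.2327, 0.1506, 0.1506.
spectral radius ρ = 0.2942; 0.2942 < 1 ⇒ converges.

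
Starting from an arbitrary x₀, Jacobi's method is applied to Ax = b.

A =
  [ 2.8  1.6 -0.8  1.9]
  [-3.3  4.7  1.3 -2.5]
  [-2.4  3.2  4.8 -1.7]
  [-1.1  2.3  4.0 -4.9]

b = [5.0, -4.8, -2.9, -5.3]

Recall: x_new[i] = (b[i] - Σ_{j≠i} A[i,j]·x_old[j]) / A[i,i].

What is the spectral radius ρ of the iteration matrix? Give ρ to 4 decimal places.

Diagonal D = diag(2.8, 4.7, 4.8, -4.9); L, U strict lower/upper.
Jacobi T = -D⁻¹(L+U): T[3,0] = -(-1.1)/(-4.9) = -0.2245; T[3,3] = 0.
  T[0,:] = [+0.0000 -0.5714 +0.2857 -0.6786]
  T[1,:] = [+0.7021 +0.0000 -0.2766 +0.5319]
  T[2,:] = [+0.5000 -0.6667 +0.0000 +0.3542]
  T[3,:] = [-0.2245 +0.4694 +0.8163 +0.0000]
|eigenvalues of T|: 1.2219, 0.7352, 0.7352, 0.4164.
ρ = 1.2219; 1.2219 > 1 ⇒ diverges.

1.2219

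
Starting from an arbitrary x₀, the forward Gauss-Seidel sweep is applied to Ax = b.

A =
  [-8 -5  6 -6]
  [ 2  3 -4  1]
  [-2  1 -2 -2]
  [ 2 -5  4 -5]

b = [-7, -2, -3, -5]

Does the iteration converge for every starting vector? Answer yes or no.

no

Diagonal D = diag(-8, 3, -2, -5); L, U strict lower/upper.
T_GS = -(D+L)⁻¹U: row 0 first, T[0,3] = -(-6)/(-8) = -0.7500; later rows by forward substitution.
  T[0,:] = [+0.0000 -0.6250 +0.7500 -0.7500]
  T[1,:] = [+0.0000 +0.4167 +0.8333 +0.1667]
  T[2,:] = [+0.0000 +0.8333 -0.3333 -0.1667]
  T[3,:] = [+0.0000 +0.0000 -0.8000 -0.6000]
|eigenvalues of T|: 1.1490, 0.9407, 0.3084, 0.0000.
ρ = 1.1490; 1.1490 > 1, so it fails to converge.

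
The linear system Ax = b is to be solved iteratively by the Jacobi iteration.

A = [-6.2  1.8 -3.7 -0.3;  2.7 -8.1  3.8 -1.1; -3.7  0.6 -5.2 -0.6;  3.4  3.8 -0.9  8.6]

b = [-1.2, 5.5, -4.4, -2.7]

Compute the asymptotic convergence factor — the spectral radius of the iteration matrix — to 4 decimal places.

Write A = D+L+U with D = diag(-6.2, -8.1, -5.2, 8.6).
Jacobi T = -D⁻¹(L+U): T[2,1] = -(0.6)/(-5.2) = +0.1154; T[2,2] = 0.
  T[0,:] = [+0.0000 +0.2903 -0.5968 -0.0484]
  T[1,:] = [+0.3333 +0.0000 +0.4691 -0.1358]
  T[2,:] = [-0.7115 +0.1154 +0.0000 -0.1154]
  T[3,:] = [-0.3953 -0.4419 +0.1047 +0.0000]
moduli |λ_i(T)| = 0.8408, 0.6231, 0.3972, 0.1796.
spectral radius ρ = 0.8408; 0.8408 < 1: convergent.

0.8408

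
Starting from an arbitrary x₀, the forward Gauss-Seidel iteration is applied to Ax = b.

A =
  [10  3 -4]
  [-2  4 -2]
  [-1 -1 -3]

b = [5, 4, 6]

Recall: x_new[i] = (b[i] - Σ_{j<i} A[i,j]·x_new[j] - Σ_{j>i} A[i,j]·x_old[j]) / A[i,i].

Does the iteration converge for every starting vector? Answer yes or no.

Split A = D + L + U, D = diag(10, 4, -3).
Gauss-Seidel: T = -(D+L)⁻¹U, row 0 first, T[0,1] = -(3)/(10) = -0.3000; later rows by forward substitution.
  T[0,:] = [+0.0000  -0.3000  +0.4000]
  T[1,:] = [+0.0000  -0.1500  +0.7000]
  T[2,:] = [+0.0000  +0.1500  -0.3667]
|roots of det(T-λI)|: 0.6000, 0.0833, 0.0000.
ρ = 0.6000; 0.6000 < 1: convergent.

yes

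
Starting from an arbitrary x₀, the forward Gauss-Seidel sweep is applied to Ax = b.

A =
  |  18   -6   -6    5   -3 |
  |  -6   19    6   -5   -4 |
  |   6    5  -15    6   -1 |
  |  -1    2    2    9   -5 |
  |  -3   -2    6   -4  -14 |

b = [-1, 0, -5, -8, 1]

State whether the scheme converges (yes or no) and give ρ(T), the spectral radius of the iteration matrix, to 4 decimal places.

Let D = diag(18, 19, -15, 9, -14); L, U the strict triangles.
Gauss-Seidel: T = -(D+L)⁻¹U, row 0 first, T[0,4] = -(-3)/(18) = +0.1667; later rows by forward substitution.
  T[0,:] = [+0.0000, +0.3333, +0.3333, -0.2778, +0.1667]
  T[1,:] = [+0.0000, +0.1053, -0.2105, +0.1754, +0.2632]
  T[2,:] = [+0.0000, +0.1684, +0.0632, +0.3474, +0.0877]
  T[3,:] = [+0.0000, -0.0238, +0.0698, -0.1470, +0.4961]
  T[4,:] = [+0.0000, -0.0075, -0.0342, +0.2253, -0.1775]
|eigenvalues of T|: 0.5226, 0.2131, 0.2131, 0.2113, 0.0000.
spectral radius ρ = 0.5226; 0.5226 < 1 ⇒ converges.

yes, ρ = 0.5226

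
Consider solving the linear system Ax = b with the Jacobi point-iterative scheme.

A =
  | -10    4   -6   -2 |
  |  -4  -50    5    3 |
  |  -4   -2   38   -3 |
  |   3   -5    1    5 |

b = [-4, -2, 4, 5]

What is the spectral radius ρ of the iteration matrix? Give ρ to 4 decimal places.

0.4445

Diagonal D = diag(-10, -50, 38, 5); L, U strict lower/upper.
Jacobi T = -D⁻¹(L+U): T[2,0] = -(-4)/(38) = +0.1053; T[2,2] = 0.
  T[0,:] = [+0.0000, +0.4000, -0.6000, -0.2000]
  T[1,:] = [-0.0800, +0.0000, +0.1000, +0.0600]
  T[2,:] = [+0.1053, +0.0526, +0.0000, +0.0789]
  T[3,:] = [-0.6000, +1.0000, -0.2000, +0.0000]
|λ(T)| sorted: 0.4445, 0.3131, 0.3131, 0.0667.
ρ(T) = max|λ| = 0.4445; 0.4445 < 1: convergent.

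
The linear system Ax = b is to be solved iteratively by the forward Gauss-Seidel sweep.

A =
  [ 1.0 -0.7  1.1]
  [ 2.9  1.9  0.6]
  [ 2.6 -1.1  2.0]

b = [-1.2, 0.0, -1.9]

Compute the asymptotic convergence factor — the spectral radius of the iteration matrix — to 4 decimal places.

1.3277

Diagonal D = diag(1, 1.9, 2); L, U strict lower/upper.
Gauss-Seidel: T = -(D+L)⁻¹U, row 0 first, T[0,2] = -(1.1)/(1) = -1.1000; later rows by forward substitution.
  T[0,:] = [+0.0000  +0.7000  -1.1000]
  T[1,:] = [+0.0000  -1.0684  +1.3632]
  T[2,:] = [+0.0000  -1.4976  +2.1797]
moduli |λ_i(T)| = 1.3277, 0.2164, 0.0000.
ρ = 1.3277; 1.3277 > 1 ⇒ diverges.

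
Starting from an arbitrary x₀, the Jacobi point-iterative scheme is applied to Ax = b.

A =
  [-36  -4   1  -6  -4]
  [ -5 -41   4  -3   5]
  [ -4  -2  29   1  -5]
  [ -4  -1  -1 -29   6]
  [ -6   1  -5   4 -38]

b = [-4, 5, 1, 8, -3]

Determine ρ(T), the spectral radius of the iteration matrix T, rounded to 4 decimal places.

Let D = diag(-36, -41, 29, -29, -38); L, U the strict triangles.
Jacobi: T = -D⁻¹(L+U), T[4,2] = -(-5)/(-38) = -0.1316; T[4,4] = 0.
  T[0,:] = [+0.0000, -0.1111, +0.0278, -0.1667, -0.1111]
  T[1,:] = [-0.1220, +0.0000, +0.0976, -0.0732, +0.1220]
  T[2,:] = [+0.1379, +0.0690, +0.0000, -0.0345, +0.1724]
  T[3,:] = [-0.1379, -0.0345, -0.0345, +0.0000, +0.2069]
  T[4,:] = [-0.1579, +0.0263, -0.1316, +0.1053, +0.0000]
|eigenvalues of T|: 0.3106, 0.2439, 0.1437, 0.1437, 0.0772.
ρ(T) = max|λ| = 0.3106; 0.3106 < 1 ⇒ converges.

0.3106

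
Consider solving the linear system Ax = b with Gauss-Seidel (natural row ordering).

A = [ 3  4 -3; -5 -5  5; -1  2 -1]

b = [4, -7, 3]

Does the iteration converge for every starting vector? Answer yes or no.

Let D = diag(3, -5, -1); L, U the strict triangles.
T_GS = -(D+L)⁻¹U: row 0 first, T[0,2] = -(-3)/(3) = +1.0000; later rows by forward substitution.
  T[0,:] = [+0.0000  -1.3333  +1.0000]
  T[1,:] = [+0.0000  +1.3333  +0.0000]
  T[2,:] = [+0.0000  +4.0000  -1.0000]
|λ(T)| sorted: 1.3333, 1.0000, 0.0000.
ρ = 1.3333; 1.3333 > 1 ⇒ diverges.

no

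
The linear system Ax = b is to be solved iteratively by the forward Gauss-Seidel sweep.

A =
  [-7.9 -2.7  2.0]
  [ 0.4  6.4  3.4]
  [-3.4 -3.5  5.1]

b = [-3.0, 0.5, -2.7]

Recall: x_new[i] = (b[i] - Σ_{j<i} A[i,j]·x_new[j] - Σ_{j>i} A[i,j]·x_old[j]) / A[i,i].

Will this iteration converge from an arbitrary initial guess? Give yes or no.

yes

Diagonal D = diag(-7.9, 6.4, 5.1); L, U strict lower/upper.
GS T = -(D+L)⁻¹U: row 0 first, T[0,1] = -(-2.7)/(-7.9) = -0.3418; later rows by forward substitution.
  T[0,:] = [+0.0000, -0.3418, +0.2532]
  T[1,:] = [+0.0000, +0.0214, -0.5471]
  T[2,:] = [+0.0000, -0.2132, -0.2067]
|λ(T)| sorted: 0.4527, 0.2674, 0.0000.
ρ(T) = max|λ| = 0.4527; 0.4527 < 1, so it converges for any x₀.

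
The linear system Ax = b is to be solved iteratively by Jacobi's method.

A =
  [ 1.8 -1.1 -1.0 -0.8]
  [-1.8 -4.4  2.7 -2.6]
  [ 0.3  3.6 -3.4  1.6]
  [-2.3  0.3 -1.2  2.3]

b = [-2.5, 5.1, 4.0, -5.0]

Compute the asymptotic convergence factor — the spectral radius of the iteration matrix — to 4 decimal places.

Diagonal D = diag(1.8, -4.4, -3.4, 2.3); L, U strict lower/upper.
T_J = -D⁻¹(L+U): T[0,3] = -(-0.8)/(1.8) = +0.4444; T[0,0] = 0.
  T[0,:] = [+0.0000, +0.6111, +0.5556, +0.4444]
  T[1,:] = [-0.4091, +0.0000, +0.6136, -0.5909]
  T[2,:] = [+0.0882, +1.0588, +0.0000, +0.4706]
  T[3,:] = [+1.0000, -0.1304, +0.5217, +0.0000]
|eigenvalues of T|: 1.1753, 0.9641, 0.9641, 0.4656.
ρ = 1.1753; 1.1753 > 1 ⇒ diverges.

1.1753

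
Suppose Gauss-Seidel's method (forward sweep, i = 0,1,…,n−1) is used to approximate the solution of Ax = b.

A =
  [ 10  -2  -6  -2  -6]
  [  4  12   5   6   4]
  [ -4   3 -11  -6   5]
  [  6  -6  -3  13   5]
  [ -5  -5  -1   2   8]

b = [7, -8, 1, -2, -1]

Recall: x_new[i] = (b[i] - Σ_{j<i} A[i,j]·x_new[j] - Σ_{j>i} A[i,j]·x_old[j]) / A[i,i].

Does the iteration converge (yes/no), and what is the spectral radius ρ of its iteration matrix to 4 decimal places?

Diagonal D = diag(10, 12, -11, 13, 8); L, U strict lower/upper.
Gauss-Seidel: T = -(D+L)⁻¹U, row 0 first, T[0,4] = -(-6)/(10) = +0.6000; later rows by forward substitution.
  T[0,:] = [+0.0000, +0.2000, +0.6000, +0.2000, +0.6000]
  T[1,:] = [+0.0000, -0.0667, -0.6167, -0.5667, -0.5333]
  T[2,:] = [+0.0000, -0.0909, -0.3864, -0.7727, +0.0909]
  T[3,:] = [+0.0000, -0.1441, -0.6507, -0.5322, -0.8867]
  T[4,:] = [+0.0000, +0.1080, +0.1040, -0.1927, +0.2747]
|λ(T)| sorted: 1.2854, 0.5981, 0.1314, 0.1082, 0.0000.
ρ = 1.2854; 1.2854 > 1 ⇒ diverges.

no, ρ = 1.2854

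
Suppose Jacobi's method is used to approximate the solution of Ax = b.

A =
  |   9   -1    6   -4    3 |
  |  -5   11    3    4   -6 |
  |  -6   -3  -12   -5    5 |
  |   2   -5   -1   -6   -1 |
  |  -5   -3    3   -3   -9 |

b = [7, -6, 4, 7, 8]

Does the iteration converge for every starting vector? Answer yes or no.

no

A = D + L + U where D = diag(9, 11, -12, -6, -9).
Jacobi: T = -D⁻¹(L+U), T[3,2] = -(-1)/(-6) = -0.1667; T[3,3] = 0.
  T[0,:] = [+0.0000 +0.1111 -0.6667 +0.4444 -0.3333]
  T[1,:] = [+0.4545 +0.0000 -0.2727 -0.3636 +0.5455]
  T[2,:] = [-0.5000 -0.2500 +0.0000 -0.4167 +0.4167]
  T[3,:] = [+0.3333 -0.8333 -0.1667 +0.0000 -0.1667]
  T[4,:] = [-0.5556 -0.3333 +0.3333 -0.3333 +0.0000]
|eigenvalues of T|: 1.1691, 0.6321, 0.6321, 0.3804, 0.3122.
spectral radius ρ = 1.1691; 1.1691 > 1: divergent.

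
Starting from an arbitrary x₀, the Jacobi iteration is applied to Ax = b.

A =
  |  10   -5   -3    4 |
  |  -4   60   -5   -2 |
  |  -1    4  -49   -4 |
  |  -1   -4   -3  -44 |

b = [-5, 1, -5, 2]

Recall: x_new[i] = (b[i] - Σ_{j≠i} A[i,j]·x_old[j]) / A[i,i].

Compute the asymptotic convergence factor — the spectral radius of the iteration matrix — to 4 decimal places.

0.2446

A = D + L + U where D = diag(10, 60, -49, -44).
T_J = -D⁻¹(L+U): T[0,1] = -(-5)/(10) = +0.5000; T[0,0] = 0.
  T[0,:] = [+0.0000 +0.5000 +0.3000 -0.4000]
  T[1,:] = [+0.0667 +0.0000 +0.0833 +0.0333]
  T[2,:] = [-0.0204 +0.0816 +0.0000 -0.0816]
  T[3,:] = [-0.0227 -0.0909 -0.0682 +0.0000]
moduli |λ_i(T)| = 0.2446, 0.1672, 0.0544, 0.0229.
ρ(T) = max|λ| = 0.2446; 0.2446 < 1: convergent.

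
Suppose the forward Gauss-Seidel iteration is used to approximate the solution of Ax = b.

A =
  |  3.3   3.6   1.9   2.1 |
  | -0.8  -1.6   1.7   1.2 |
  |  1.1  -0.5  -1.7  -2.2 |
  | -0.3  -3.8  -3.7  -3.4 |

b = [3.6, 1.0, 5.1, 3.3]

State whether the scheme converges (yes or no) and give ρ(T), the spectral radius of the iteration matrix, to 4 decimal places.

no, ρ = 1.5541

Write A = D+L+U with D = diag(3.3, -1.6, -1.7, -3.4).
GS T = -(D+L)⁻¹U: row 0 first, T[0,1] = -(3.6)/(3.3) = -1.0909; later rows by forward substitution.
  T[0,:] = [+0.0000 -1.0909 -0.5758 -0.6364]
  T[1,:] = [+0.0000 +0.5455 +1.3504 +1.0682]
  T[2,:] = [+0.0000 -0.8663 -0.7697 -2.0201]
  T[3,:] = [+0.0000 +0.4294 -0.6208 +1.0606]
|λ(T)| sorted: 1.5541, 0.8214, 0.1037, 0.0000.
spectral radius ρ = 1.5541; 1.5541 > 1: divergent.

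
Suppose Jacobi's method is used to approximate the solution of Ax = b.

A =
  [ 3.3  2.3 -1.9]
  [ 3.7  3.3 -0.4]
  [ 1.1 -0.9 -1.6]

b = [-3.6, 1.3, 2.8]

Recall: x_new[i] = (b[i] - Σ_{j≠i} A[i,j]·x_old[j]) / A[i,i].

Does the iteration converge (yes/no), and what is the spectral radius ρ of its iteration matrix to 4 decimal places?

no, ρ = 1.1704

Let D = diag(3.3, 3.3, -1.6); L, U the strict triangles.
Jacobi T = -D⁻¹(L+U): T[2,1] = -(-0.9)/(-1.6) = -0.5625; T[2,2] = 0.
  T[0,:] = [+0.0000 -0.6970 +0.5758]
  T[1,:] = [-1.1212 +0.0000 +0.1212]
  T[2,:] = [+0.6875 -0.5625 +0.0000]
|eigenvalues of T|: 1.1704, 0.8712, 0.2992.
spectral radius ρ = 1.1704; 1.1704 > 1 ⇒ diverges.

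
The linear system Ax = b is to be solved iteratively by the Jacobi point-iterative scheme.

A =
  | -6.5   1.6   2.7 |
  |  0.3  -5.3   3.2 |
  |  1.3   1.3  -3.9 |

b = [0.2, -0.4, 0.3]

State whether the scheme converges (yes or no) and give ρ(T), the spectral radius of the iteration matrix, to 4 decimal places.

yes, ρ = 0.6634

Write A = D+L+U with D = diag(-6.5, -5.3, -3.9).
Jacobi T = -D⁻¹(L+U): T[2,0] = -(1.3)/(-3.9) = +0.3333; T[2,2] = 0.
  T[0,:] = [+0.0000 +0.2462 +0.4154]
  T[1,:] = [+0.0566 +0.0000 +0.6038]
  T[2,:] = [+0.3333 +0.3333 +0.0000]
|roots of det(T-λI)|: 0.6634, 0.4852, 0.1783.
ρ = 0.6634; 0.6634 < 1: convergent.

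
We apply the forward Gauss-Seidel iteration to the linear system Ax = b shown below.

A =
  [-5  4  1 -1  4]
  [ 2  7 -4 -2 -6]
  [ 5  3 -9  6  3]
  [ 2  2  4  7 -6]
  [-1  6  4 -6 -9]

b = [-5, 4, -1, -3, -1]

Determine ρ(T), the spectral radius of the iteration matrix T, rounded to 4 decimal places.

Let D = diag(-5, 7, -9, 7, -9); L, U the strict triangles.
GS T = -(D+L)⁻¹U: row 0 first, T[0,1] = -(4)/(-5) = +0.8000; later rows by forward substitution.
  T[0,:] = [+0.0000 +0.8000 +0.2000 -0.2000 +0.8000]
  T[1,:] = [+0.0000 -0.2286 +0.5143 +0.3429 +0.6286]
  T[2,:] = [+0.0000 +0.3683 +0.2825 +0.6698 +0.9873]
  T[3,:] = [+0.0000 -0.3737 -0.3655 -0.4236 -0.1152]
  T[4,:] = [+0.0000 +0.1715 +0.6899 +0.8309 +0.8458]
eigenvalue magnitudes: 1.2710, 0.5099, 0.3976, 0.1126, 0.0000.
spectral radius ρ = 1.2710; 1.2710 > 1 ⇒ diverges.

1.2710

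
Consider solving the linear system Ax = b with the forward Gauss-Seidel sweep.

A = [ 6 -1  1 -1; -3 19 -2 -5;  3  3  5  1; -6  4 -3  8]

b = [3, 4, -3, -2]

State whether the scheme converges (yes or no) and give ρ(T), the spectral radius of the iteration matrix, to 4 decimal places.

Let D = diag(6, 19, 5, 8); L, U the strict triangles.
GS T = -(D+L)⁻¹U: row 0 first, T[0,1] = -(-1)/(6) = +0.1667; later rows by forward substitution.
  T[0,:] = [+0.0000, +0.1667, -0.1667, +0.1667]
  T[1,:] = [+0.0000, +0.0263, +0.0789, +0.2895]
  T[2,:] = [+0.0000, -0.1158, +0.0526, -0.4737]
  T[3,:] = [+0.0000, +0.0684, -0.1447, -0.1974]
eigenvalue magnitudes: 0.3814, 0.2335, 0.0296, 0.0000.
spectral radius ρ = 0.3814; 0.3814 < 1, so it converges for any x₀.

yes, ρ = 0.3814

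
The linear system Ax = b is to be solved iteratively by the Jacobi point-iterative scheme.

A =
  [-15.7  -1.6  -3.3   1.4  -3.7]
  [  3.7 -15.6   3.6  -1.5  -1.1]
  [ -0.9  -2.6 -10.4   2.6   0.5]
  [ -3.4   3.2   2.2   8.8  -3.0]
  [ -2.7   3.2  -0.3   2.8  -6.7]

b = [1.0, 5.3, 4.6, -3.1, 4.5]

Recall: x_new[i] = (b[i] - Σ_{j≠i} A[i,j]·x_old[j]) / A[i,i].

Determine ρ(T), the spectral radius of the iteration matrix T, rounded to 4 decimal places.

Let D = diag(-15.7, -15.6, -10.4, 8.8, -6.7); L, U the strict triangles.
Jacobi: T = -D⁻¹(L+U), T[3,4] = -(-3)/(8.8) = +0.3409; T[3,3] = 0.
  T[0,:] = [+0.0000  -0.1019  -0.2102  +0.0892  -0.2357]
  T[1,:] = [+0.2372  +0.0000  +0.2308  -0.0962  -0.0705]
  T[2,:] = [-0.0865  -0.2500  +0.0000  +0.2500  +0.0481]
  T[3,:] = [+0.3864  -0.3636  -0.2500  +0.0000  +0.3409]
  T[4,:] = [-0.4030  +0.4776  -0.0448  +0.4179  +0.0000]
moduli |λ_i(T)| = 0.6774, 0.3780, 0.3780, 0.3214, 0.3214.
spectral radius ρ = 0.6774; 0.6774 < 1: convergent.

0.6774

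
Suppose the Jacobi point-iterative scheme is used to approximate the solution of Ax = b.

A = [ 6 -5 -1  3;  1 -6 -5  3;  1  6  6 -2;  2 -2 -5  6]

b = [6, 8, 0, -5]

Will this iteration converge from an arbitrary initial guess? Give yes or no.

Diagonal D = diag(6, -6, 6, 6); L, U strict lower/upper.
T_J = -D⁻¹(L+U): T[1,0] = -(1)/(-6) = +0.1667; T[1,1] = 0.
  T[0,:] = [+0.0000, +0.8333, +0.1667, -0.5000]
  T[1,:] = [+0.1667, +0.0000, -0.8333, +0.5000]
  T[2,:] = [-0.1667, -1.0000, +0.0000, +0.3333]
  T[3,:] = [-0.3333, +0.3333, +0.8333, +0.0000]
|λ(T)| sorted: 1.3801, 0.9527, 0.5358, 0.1084.
ρ(T) = max|λ| = 1.3801; 1.3801 > 1: divergent.

no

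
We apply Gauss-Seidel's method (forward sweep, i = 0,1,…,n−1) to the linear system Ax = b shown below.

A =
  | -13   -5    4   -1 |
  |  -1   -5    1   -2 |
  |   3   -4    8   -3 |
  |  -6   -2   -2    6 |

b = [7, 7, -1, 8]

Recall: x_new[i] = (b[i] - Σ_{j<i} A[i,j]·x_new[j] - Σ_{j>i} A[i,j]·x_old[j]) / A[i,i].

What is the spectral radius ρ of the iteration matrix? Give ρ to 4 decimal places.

A = D + L + U where D = diag(-13, -5, 8, 6).
Gauss-Seidel: T = -(D+L)⁻¹U, row 0 first, T[0,3] = -(-1)/(-13) = -0.0769; later rows by forward substitution.
  T[0,:] = [+0.0000 -0.3846 +0.3077 -0.0769]
  T[1,:] = [+0.0000 +0.0769 +0.1385 -0.3846]
  T[2,:] = [+0.0000 +0.1827 -0.0462 +0.2115]
  T[3,:] = [+0.0000 -0.2981 +0.3385 -0.1346]
|λ(T)| sorted: 0.5737, 0.3049, 0.1649, 0.0000.
ρ(T) = max|λ| = 0.5737; 0.5737 < 1 ⇒ converges.

0.5737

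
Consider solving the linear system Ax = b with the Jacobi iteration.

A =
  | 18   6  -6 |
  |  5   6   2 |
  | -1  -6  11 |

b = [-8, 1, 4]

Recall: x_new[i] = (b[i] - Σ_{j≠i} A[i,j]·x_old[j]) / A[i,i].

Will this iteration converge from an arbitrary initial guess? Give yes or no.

yes

Let D = diag(18, 6, 11); L, U the strict triangles.
T_J = -D⁻¹(L+U): T[0,2] = -(-6)/(18) = +0.3333; T[0,0] = 0.
  T[0,:] = [+0.0000 -0.3333 +0.3333]
  T[1,:] = [-0.8333 +0.0000 -0.3333]
  T[2,:] = [+0.0909 +0.5455 +0.0000]
eigenvalue magnitudes: 0.6012, 0.4850, 0.4850.
ρ(T) = max|λ| = 0.6012; 0.6012 < 1: convergent.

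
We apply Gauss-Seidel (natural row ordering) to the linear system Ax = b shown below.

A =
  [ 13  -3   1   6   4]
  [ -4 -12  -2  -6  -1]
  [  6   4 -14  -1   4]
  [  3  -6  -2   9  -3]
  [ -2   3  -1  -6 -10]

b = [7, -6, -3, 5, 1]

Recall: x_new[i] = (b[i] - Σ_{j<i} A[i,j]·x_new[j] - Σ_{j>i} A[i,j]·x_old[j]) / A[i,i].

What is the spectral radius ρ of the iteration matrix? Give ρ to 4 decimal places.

0.5455

Diagonal D = diag(13, -12, -14, 9, -10); L, U strict lower/upper.
Gauss-Seidel: T = -(D+L)⁻¹U, row 0 first, T[0,2] = -(1)/(13) = -0.0769; later rows by forward substitution.
  T[0,:] = [+0.0000 +0.2308 -0.0769 -0.4615 -0.3077]
  T[1,:] = [+0.0000 -0.0769 -0.1410 -0.3462 +0.0192]
  T[2,:] = [+0.0000 +0.0769 -0.0733 -0.3681 +0.1593]
  T[3,:] = [+0.0000 -0.1111 -0.0847 -0.1587 +0.4841]
  T[4,:] = [+0.0000 -0.0103 +0.0312 +0.1205 -0.2391]
moduli |λ_i(T)| = 0.5455, 0.1501, 0.1305, 0.0171, 0.0000.
ρ(T) = max|λ| = 0.5455; 0.5455 < 1: convergent.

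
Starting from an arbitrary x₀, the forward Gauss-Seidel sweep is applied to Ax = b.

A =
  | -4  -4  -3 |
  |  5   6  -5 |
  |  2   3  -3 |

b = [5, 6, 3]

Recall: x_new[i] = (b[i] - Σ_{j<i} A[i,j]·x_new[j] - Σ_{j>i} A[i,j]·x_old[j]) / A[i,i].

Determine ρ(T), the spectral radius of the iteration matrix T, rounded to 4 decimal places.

Let D = diag(-4, 6, -3); L, U the strict triangles.
T_GS = -(D+L)⁻¹U: row 0 first, T[0,2] = -(-3)/(-4) = -0.7500; later rows by forward substitution.
  T[0,:] = [+0.0000  -1.0000  -0.7500]
  T[1,:] = [+0.0000  +0.8333  +1.4583]
  T[2,:] = [+0.0000  +0.1667  +0.9583]
eigenvalue magnitudes: 1.3928, 0.3989, 0.0000.
ρ(T) = max|λ| = 1.3928; 1.3928 > 1 ⇒ diverges.

1.3928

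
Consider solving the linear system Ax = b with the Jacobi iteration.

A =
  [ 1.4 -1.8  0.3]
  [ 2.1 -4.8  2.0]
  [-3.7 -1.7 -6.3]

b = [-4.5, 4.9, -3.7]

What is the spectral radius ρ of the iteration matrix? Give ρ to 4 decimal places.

0.9401

A = D + L + U where D = diag(1.4, -4.8, -6.3).
T_J = -D⁻¹(L+U): T[0,2] = -(0.3)/(1.4) = -0.2143; T[0,0] = 0.
  T[0,:] = [+0.0000  +1.2857  -0.2143]
  T[1,:] = [+0.4375  +0.0000  +0.4167]
  T[2,:] = [-0.5873  -0.2698  +0.0000]
|roots of det(T-λI)|: 0.9401, 0.5548, 0.5548.
ρ(T) = max|λ| = 0.9401; 0.9401 < 1 ⇒ converges.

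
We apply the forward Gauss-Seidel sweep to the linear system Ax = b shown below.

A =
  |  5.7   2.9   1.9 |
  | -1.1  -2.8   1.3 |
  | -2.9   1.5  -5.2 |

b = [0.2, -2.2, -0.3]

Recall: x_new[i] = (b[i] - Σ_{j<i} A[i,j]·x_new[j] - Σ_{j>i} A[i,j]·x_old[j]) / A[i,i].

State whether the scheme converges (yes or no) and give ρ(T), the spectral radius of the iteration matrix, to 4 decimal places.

Split A = D + L + U, D = diag(5.7, -2.8, -5.2).
T_GS = -(D+L)⁻¹U: row 0 first, T[0,2] = -(1.9)/(5.7) = -0.3333; later rows by forward substitution.
  T[0,:] = [+0.0000  -0.5088  -0.3333]
  T[1,:] = [+0.0000  +0.1999  +0.5952]
  T[2,:] = [+0.0000  +0.3414  +0.3576]
eigenvalue magnitudes: 0.7364, 0.1789, 0.0000.
ρ = 0.7364; 0.7364 < 1: convergent.

yes, ρ = 0.7364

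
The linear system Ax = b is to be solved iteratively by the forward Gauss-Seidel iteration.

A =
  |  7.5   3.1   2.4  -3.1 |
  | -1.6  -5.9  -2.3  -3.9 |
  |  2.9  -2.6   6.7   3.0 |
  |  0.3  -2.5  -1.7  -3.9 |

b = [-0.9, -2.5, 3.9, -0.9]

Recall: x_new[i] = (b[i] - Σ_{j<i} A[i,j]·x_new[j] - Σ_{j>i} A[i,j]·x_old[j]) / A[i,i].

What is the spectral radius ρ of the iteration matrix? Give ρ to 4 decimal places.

0.8309

A = D + L + U where D = diag(7.5, -5.9, 6.7, -3.9).
Gauss-Seidel: T = -(D+L)⁻¹U, row 0 first, T[0,2] = -(2.4)/(7.5) = -0.3200; later rows by forward substitution.
  T[0,:] = [+0.0000 -0.4133 -0.3200 +0.4133]
  T[1,:] = [+0.0000 +0.1121 -0.3031 -0.7731]
  T[2,:] = [+0.0000 +0.2224 +0.0209 -0.9267]
  T[3,:] = [+0.0000 -0.2006 +0.1605 +0.9313]
|roots of det(T-λI)|: 0.8309, 0.2592, 0.0258, 0.0000.
ρ = 0.8309; 0.8309 < 1, so it converges for any x₀.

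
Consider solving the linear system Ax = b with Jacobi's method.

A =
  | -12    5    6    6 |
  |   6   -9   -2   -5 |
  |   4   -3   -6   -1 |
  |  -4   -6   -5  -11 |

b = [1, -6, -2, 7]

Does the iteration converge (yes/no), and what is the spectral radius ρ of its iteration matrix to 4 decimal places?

A = D + L + U where D = diag(-12, -9, -6, -11).
T_J = -D⁻¹(L+U): T[2,1] = -(-3)/(-6) = -0.5000; T[2,2] = 0.
  T[0,:] = [+0.0000  +0.4167  +0.5000  +0.5000]
  T[1,:] = [+0.6667  +0.0000  -0.2222  -0.5556]
  T[2,:] = [+0.6667  -0.5000  +0.0000  -0.1667]
  T[3,:] = [-0.3636  -0.5455  -0.4545  +0.0000]
eigenvalue magnitudes: 1.2051, 0.6338, 0.6338, 0.1211.
spectral radius ρ = 1.2051; 1.2051 > 1, so it fails to converge.

no, ρ = 1.2051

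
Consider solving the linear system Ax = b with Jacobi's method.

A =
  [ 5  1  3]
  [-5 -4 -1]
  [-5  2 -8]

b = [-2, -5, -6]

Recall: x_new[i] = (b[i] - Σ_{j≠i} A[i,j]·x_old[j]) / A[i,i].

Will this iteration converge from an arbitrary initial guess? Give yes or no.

yes

A = D + L + U where D = diag(5, -4, -8).
T_J = -D⁻¹(L+U): T[2,1] = -(2)/(-8) = +0.2500; T[2,2] = 0.
  T[0,:] = [+0.0000, -0.2000, -0.6000]
  T[1,:] = [-1.2500, +0.0000, -0.2500]
  T[2,:] = [-0.6250, +0.2500, +0.0000]
|λ(T)| sorted: 0.8624, 0.5000, 0.3624.
spectral radius ρ = 0.8624; 0.8624 < 1 ⇒ converges.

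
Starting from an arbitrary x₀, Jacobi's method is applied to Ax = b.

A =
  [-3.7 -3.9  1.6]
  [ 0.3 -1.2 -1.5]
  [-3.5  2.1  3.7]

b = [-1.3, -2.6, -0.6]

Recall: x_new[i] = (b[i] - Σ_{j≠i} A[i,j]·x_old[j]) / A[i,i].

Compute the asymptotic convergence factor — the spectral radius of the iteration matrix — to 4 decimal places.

1.3231

Write A = D+L+U with D = diag(-3.7, -1.2, 3.7).
T_J = -D⁻¹(L+U): T[2,1] = -(2.1)/(3.7) = -0.5676; T[2,2] = 0.
  T[0,:] = [+0.0000 -1.0541 +0.4324]
  T[1,:] = [+0.2500 +0.0000 -1.2500]
  T[2,:] = [+0.9459 -0.5676 +0.0000]
|roots of det(T-λI)|: 1.3231, 0.9464, 0.9464.
ρ(T) = max|λ| = 1.3231; 1.3231 > 1: divergent.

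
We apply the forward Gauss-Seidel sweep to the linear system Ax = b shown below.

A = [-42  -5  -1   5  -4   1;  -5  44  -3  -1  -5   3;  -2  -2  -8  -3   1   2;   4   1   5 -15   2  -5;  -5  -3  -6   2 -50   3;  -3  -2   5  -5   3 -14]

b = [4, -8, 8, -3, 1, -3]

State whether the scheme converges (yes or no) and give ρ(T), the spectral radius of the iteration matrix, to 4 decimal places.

Split A = D + L + U, D = diag(-42, 44, -8, -15, -50, -14).
T_GS = -(D+L)⁻¹U: row 0 first, T[0,2] = -(-1)/(-42) = -0.0238; later rows by forward substitution.
  T[0,:] = [+0.0000, -0.1190, -0.0238, +0.1190, -0.0952, +0.0238]
  T[1,:] = [+0.0000, -0.0135, +0.0655, +0.0363, +0.1028, -0.0655]
  T[2,:] = [+0.0000, +0.0331, -0.0104, -0.4138, +0.1231, +0.2604]
  T[3,:] = [+0.0000, -0.0216, -0.0055, -0.1038, +0.1558, -0.2445]
  T[4,:] = [+0.0000, +0.0079, -0.0005, +0.0314, -0.0052, +0.0205]
  T[5,:] = [+0.0000, +0.0487, -0.0061, -0.1347, -0.0071, +0.1890]
|roots of det(T-λI)|: 0.2749, 0.2254, 0.0555, 0.0555, 0.0273, 0.0000.
ρ = 0.2749; 0.2749 < 1 ⇒ converges.

yes, ρ = 0.2749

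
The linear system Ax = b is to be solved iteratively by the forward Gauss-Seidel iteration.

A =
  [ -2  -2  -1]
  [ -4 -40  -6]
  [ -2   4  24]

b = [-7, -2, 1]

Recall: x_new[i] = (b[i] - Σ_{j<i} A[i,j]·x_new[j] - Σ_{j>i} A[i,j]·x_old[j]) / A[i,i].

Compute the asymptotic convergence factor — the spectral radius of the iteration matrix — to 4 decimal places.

Split A = D + L + U, D = diag(-2, -40, 24).
T_GS = -(D+L)⁻¹U: row 0 first, T[0,1] = -(-2)/(-2) = -1.0000; later rows by forward substitution.
  T[0,:] = [+0.0000 -1.0000 -0.5000]
  T[1,:] = [+0.0000 +0.1000 -0.1000]
  T[2,:] = [+0.0000 -0.1000 -0.0250]
|eigenvalues of T|: 0.1554, 0.0804, 0.0000.
ρ(T) = max|λ| = 0.1554; 0.1554 < 1 ⇒ converges.

0.1554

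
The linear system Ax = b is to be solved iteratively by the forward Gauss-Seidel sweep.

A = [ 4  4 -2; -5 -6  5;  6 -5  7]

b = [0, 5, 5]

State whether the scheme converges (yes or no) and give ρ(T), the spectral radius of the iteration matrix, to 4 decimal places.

Let D = diag(4, -6, 7); L, U the strict triangles.
T_GS = -(D+L)⁻¹U: row 0 first, T[0,1] = -(4)/(4) = -1.0000; later rows by forward substitution.
  T[0,:] = [+0.0000 -1.0000 +0.5000]
  T[1,:] = [+0.0000 +0.8333 +0.4167]
  T[2,:] = [+0.0000 +1.4524 -0.1310]
|roots of det(T-λI)|: 1.2664, 0.5640, 0.0000.
spectral radius ρ = 1.2664; 1.2664 > 1 ⇒ diverges.

no, ρ = 1.2664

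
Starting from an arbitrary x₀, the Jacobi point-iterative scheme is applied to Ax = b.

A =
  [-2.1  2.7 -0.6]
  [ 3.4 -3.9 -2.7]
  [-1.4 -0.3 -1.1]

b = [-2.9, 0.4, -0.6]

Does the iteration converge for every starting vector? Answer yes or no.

no

A = D + L + U where D = diag(-2.1, -3.9, -1.1).
Jacobi T = -D⁻¹(L+U): T[1,2] = -(-2.7)/(-3.9) = -0.6923; T[1,1] = 0.
  T[0,:] = [+0.0000 +1.2857 -0.2857]
  T[1,:] = [+0.8718 +0.0000 -0.6923]
  T[2,:] = [-1.2727 -0.2727 +0.0000]
moduli |λ_i(T)| = 1.5626, 0.8766, 0.8766.
ρ = 1.5626; 1.5626 > 1 ⇒ diverges.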